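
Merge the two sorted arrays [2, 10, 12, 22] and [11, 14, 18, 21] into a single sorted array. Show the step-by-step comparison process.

Merging process:

Compare 2 vs 11: take 2 from left. Merged: [2]
Compare 10 vs 11: take 10 from left. Merged: [2, 10]
Compare 12 vs 11: take 11 from right. Merged: [2, 10, 11]
Compare 12 vs 14: take 12 from left. Merged: [2, 10, 11, 12]
Compare 22 vs 14: take 14 from right. Merged: [2, 10, 11, 12, 14]
Compare 22 vs 18: take 18 from right. Merged: [2, 10, 11, 12, 14, 18]
Compare 22 vs 21: take 21 from right. Merged: [2, 10, 11, 12, 14, 18, 21]
Append remaining from left: [22]. Merged: [2, 10, 11, 12, 14, 18, 21, 22]

Final merged array: [2, 10, 11, 12, 14, 18, 21, 22]
Total comparisons: 7

The merged array is [2, 10, 11, 12, 14, 18, 21, 22], requiring 7 comparisons. The merge step runs in O(n) time where n is the total number of elements.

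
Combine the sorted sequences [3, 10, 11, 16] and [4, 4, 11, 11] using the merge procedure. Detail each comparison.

Merging process:

Compare 3 vs 4: take 3 from left. Merged: [3]
Compare 10 vs 4: take 4 from right. Merged: [3, 4]
Compare 10 vs 4: take 4 from right. Merged: [3, 4, 4]
Compare 10 vs 11: take 10 from left. Merged: [3, 4, 4, 10]
Compare 11 vs 11: take 11 from left. Merged: [3, 4, 4, 10, 11]
Compare 16 vs 11: take 11 from right. Merged: [3, 4, 4, 10, 11, 11]
Compare 16 vs 11: take 11 from right. Merged: [3, 4, 4, 10, 11, 11, 11]
Append remaining from left: [16]. Merged: [3, 4, 4, 10, 11, 11, 11, 16]

Final merged array: [3, 4, 4, 10, 11, 11, 11, 16]
Total comparisons: 7

The merged array is [3, 4, 4, 10, 11, 11, 11, 16], requiring 7 comparisons. The merge step runs in O(n) time where n is the total number of elements.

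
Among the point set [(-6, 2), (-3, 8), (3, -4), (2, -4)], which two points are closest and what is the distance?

Computing all pairwise distances among 4 points:

d((-6, 2), (-3, 8)) = 6.7082
d((-6, 2), (3, -4)) = 10.8167
d((-6, 2), (2, -4)) = 10.0
d((-3, 8), (3, -4)) = 13.4164
d((-3, 8), (2, -4)) = 13.0
d((3, -4), (2, -4)) = 1.0 <-- minimum

Closest pair: (3, -4) and (2, -4) with distance 1.0

The closest pair is (3, -4) and (2, -4) with Euclidean distance 1.0. For 4 points, brute-force pairwise comparison is shown above. For large n, the divide-and-conquer algorithm (sort by x, recurse on halves, check the dividing strip) achieves O(n log n).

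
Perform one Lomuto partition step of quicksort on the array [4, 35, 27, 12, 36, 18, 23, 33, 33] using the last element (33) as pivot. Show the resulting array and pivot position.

Lomuto partition with pivot = 33:

Initial array: [4, 35, 27, 12, 36, 18, 23, 33, 33]

arr[0]=4 <= 33: swap with position 0, array becomes [4, 35, 27, 12, 36, 18, 23, 33, 33]
arr[1]=35 > 33: no swap
arr[2]=27 <= 33: swap with position 1, array becomes [4, 27, 35, 12, 36, 18, 23, 33, 33]
arr[3]=12 <= 33: swap with position 2, array becomes [4, 27, 12, 35, 36, 18, 23, 33, 33]
arr[4]=36 > 33: no swap
arr[5]=18 <= 33: swap with position 3, array becomes [4, 27, 12, 18, 36, 35, 23, 33, 33]
arr[6]=23 <= 33: swap with position 4, array becomes [4, 27, 12, 18, 23, 35, 36, 33, 33]
arr[7]=33 <= 33: swap with position 5, array becomes [4, 27, 12, 18, 23, 33, 36, 35, 33]

Place pivot at position 6: [4, 27, 12, 18, 23, 33, 33, 35, 36]
Pivot position: 6

After partitioning with pivot 33, the array becomes [4, 27, 12, 18, 23, 33, 33, 35, 36]. The pivot is placed at index 6. All elements to the left of the pivot are <= 33, and all elements to the right are > 33.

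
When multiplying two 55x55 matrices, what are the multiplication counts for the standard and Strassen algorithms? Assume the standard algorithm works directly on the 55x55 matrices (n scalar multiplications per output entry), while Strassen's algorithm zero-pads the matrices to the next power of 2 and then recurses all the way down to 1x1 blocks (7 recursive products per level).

Matrix multiplication for 55x55 matrices:

Strassen's algorithm requires power-of-2 dimensions. Pad 55x55 to 64x64 (next power of 2).

Standard algorithm: 55^3 = 166375 multiplications
Strassen's algorithm: 7^(log2(64)) = 7^6 = 117649 multiplications
Savings: 166375 - 117649 = 48726 multiplications

Standard: 166375 multiplications (55^3). Strassen: 117649 multiplications (7^6, after padding to 64x64). Strassen reduces 8 recursive multiplications to 7 at each level.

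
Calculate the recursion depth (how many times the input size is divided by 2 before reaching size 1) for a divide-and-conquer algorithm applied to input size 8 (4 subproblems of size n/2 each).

For divide and conquer with division factor 2:

Problem sizes at each level:
Level 0: 8
Level 1: 4
Level 2: 2
Level 3: 1

The root is level 0 and the size-1 base case is level 3 (the tree spans levels 0 through 3, i.e. 4 levels counting the root), so the depth is the number of divisions: log_2(8) = 3

The recursion tree depth is log_2(8) = 3. At each level, the problem size is divided by 2, so it takes 3 divisions to reduce to a base case of size 1. The algorithm makes 4 recursive calls at each level.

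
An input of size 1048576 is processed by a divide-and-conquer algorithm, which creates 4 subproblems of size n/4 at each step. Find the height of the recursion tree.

For divide and conquer with division factor 4:

Problem sizes at each level:
Level 0: 1048576
Level 1: 262144
Level 2: 65536
Level 3: 16384
Level 4: 4096
Level 5: 1024
Level 6: 256
Level 7: 64
Level 8: 16
Level 9: 4
Level 10: 1

The root is level 0 and the size-1 base case is level 10 (the tree spans levels 0 through 10, i.e. 11 levels counting the root), so the depth is the number of divisions: log_4(1048576) = 10

The recursion tree depth is log_4(1048576) = 10. At each level, the problem size is divided by 4, so it takes 10 divisions to reduce to a base case of size 1. The algorithm makes 4 recursive calls at each level.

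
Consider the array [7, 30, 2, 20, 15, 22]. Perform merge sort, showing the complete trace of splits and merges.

Merge sort trace:

Split: [7, 30, 2, 20, 15, 22] -> [7, 30, 2] and [20, 15, 22]
  Split: [7, 30, 2] -> [7] and [30, 2]
    Split: [30, 2] -> [30] and [2]
    Merge: [30] + [2] -> [2, 30]
  Merge: [7] + [2, 30] -> [2, 7, 30]
  Split: [20, 15, 22] -> [20] and [15, 22]
    Split: [15, 22] -> [15] and [22]
    Merge: [15] + [22] -> [15, 22]
  Merge: [20] + [15, 22] -> [15, 20, 22]
Merge: [2, 7, 30] + [15, 20, 22] -> [2, 7, 15, 20, 22, 30]

Final sorted array: [2, 7, 15, 20, 22, 30]

The merge sort proceeds by recursively splitting the array and merging sorted halves.
After all merges, the sorted array is [2, 7, 15, 20, 22, 30].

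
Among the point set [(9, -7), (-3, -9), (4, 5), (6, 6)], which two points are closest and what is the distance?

Computing all pairwise distances among 4 points:

d((9, -7), (-3, -9)) = 12.1655
d((9, -7), (4, 5)) = 13.0
d((9, -7), (6, 6)) = 13.3417
d((-3, -9), (4, 5)) = 15.6525
d((-3, -9), (6, 6)) = 17.4929
d((4, 5), (6, 6)) = 2.2361 <-- minimum

Closest pair: (4, 5) and (6, 6) with distance 2.2361

The closest pair is (4, 5) and (6, 6) with Euclidean distance 2.2361. For 4 points, brute-force pairwise comparison is shown above. For large n, the divide-and-conquer algorithm (sort by x, recurse on halves, check the dividing strip) achieves O(n log n).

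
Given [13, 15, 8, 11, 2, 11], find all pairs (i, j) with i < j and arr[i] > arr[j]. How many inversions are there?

Finding inversions in [13, 15, 8, 11, 2, 11]:

(0, 2): arr[0]=13 > arr[2]=8
(0, 3): arr[0]=13 > arr[3]=11
(0, 4): arr[0]=13 > arr[4]=2
(0, 5): arr[0]=13 > arr[5]=11
(1, 2): arr[1]=15 > arr[2]=8
(1, 3): arr[1]=15 > arr[3]=11
(1, 4): arr[1]=15 > arr[4]=2
(1, 5): arr[1]=15 > arr[5]=11
(2, 4): arr[2]=8 > arr[4]=2
(3, 4): arr[3]=11 > arr[4]=2

Total inversions: 10

The array has 10 inversion(s): (0,2), (0,3), (0,4), (0,5), (1,2), (1,3), (1,4), (1,5), (2,4), (3,4). Each pair (i,j) satisfies i < j and arr[i] > arr[j].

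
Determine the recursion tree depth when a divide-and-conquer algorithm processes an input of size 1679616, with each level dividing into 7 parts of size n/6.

For divide and conquer with division factor 6:

Problem sizes at each level:
Level 0: 1679616
Level 1: 279936
Level 2: 46656
Level 3: 7776
Level 4: 1296
Level 5: 216
Level 6: 36
Level 7: 6
Level 8: 1

The root is level 0 and the size-1 base case is level 8 (the tree spans levels 0 through 8, i.e. 9 levels counting the root), so the depth is the number of divisions: log_6(1679616) = 8

The recursion tree depth is log_6(1679616) = 8. At each level, the problem size is divided by 6, so it takes 8 divisions to reduce to a base case of size 1. The algorithm makes 7 recursive calls at each level.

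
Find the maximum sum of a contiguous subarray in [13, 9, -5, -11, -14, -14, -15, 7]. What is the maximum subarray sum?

Using Kadane's algorithm on [13, 9, -5, -11, -14, -14, -15, 7]:

Scanning through the array:
Position 1 (value 9): max_ending_here = 22, max_so_far = 22
Position 2 (value -5): max_ending_here = 17, max_so_far = 22
Position 3 (value -11): max_ending_here = 6, max_so_far = 22
Position 4 (value -14): max_ending_here = -8, max_so_far = 22
Position 5 (value -14): max_ending_here = -14, max_so_far = 22
Position 6 (value -15): max_ending_here = -15, max_so_far = 22
Position 7 (value 7): max_ending_here = 7, max_so_far = 22

Maximum subarray: [13, 9]
Maximum sum: 22

The maximum subarray is [13, 9] with sum 22. This subarray runs from index 0 to index 1.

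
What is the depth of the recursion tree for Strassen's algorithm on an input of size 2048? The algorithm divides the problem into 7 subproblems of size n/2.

For divide and conquer with division factor 2:

Problem sizes at each level:
Level 0: 2048
Level 1: 1024
Level 2: 512
Level 3: 256
Level 4: 128
Level 5: 64
Level 6: 32
Level 7: 16
Level 8: 8
Level 9: 4
Level 10: 2
Level 11: 1

The root is level 0 and the size-1 base case is level 11 (the tree spans levels 0 through 11, i.e. 12 levels counting the root), so the depth is the number of divisions: log_2(2048) = 11

The recursion tree depth is log_2(2048) = 11. At each level, the problem size is divided by 2, so it takes 11 divisions to reduce to a base case of size 1. The algorithm makes 7 recursive calls at each level.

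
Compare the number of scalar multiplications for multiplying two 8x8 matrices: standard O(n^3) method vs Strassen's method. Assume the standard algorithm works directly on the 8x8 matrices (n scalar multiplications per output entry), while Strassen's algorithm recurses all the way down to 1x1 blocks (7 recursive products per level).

Matrix multiplication for 8x8 matrices:

Standard algorithm: 8^3 = 512 multiplications
Strassen's algorithm: 7^(log2(8)) = 7^3 = 343 multiplications
Savings: 512 - 343 = 169 multiplications

Standard: 512 multiplications (8^3). Strassen: 343 multiplications (7^3). Strassen reduces 8 recursive multiplications to 7 at each level.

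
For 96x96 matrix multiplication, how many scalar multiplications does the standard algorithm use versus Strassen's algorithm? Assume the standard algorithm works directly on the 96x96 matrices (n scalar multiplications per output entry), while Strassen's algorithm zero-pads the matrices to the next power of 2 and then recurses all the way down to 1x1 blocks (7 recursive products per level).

Matrix multiplication for 96x96 matrices:

Strassen's algorithm requires power-of-2 dimensions. Pad 96x96 to 128x128 (next power of 2).

Standard algorithm: 96^3 = 884736 multiplications
Strassen's algorithm: 7^(log2(128)) = 7^7 = 823543 multiplications
Savings: 884736 - 823543 = 61193 multiplications

Standard: 884736 multiplications (96^3). Strassen: 823543 multiplications (7^7, after padding to 128x128). Strassen reduces 8 recursive multiplications to 7 at each level.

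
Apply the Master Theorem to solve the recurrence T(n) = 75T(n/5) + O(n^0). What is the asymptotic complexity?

Master Theorem for T(n) = 75T(n/5) + O(n^0):

a = 75, b = 5, c = 0
log_b(a) = log_5(75) = 2.6826

Case 1: c = 0 < log_5(75) = 2.6826
T(n) = O(n^(log_5 75))

For T(n) = 75T(n/5) + O(n^0): log_5(75) = 2.6826. This is Case 1 of the Master Theorem (c < log_b(a), work dominated by leaves), giving O(n^(log_5 75)).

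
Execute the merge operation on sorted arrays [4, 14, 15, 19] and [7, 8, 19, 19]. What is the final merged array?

Merging process:

Compare 4 vs 7: take 4 from left. Merged: [4]
Compare 14 vs 7: take 7 from right. Merged: [4, 7]
Compare 14 vs 8: take 8 from right. Merged: [4, 7, 8]
Compare 14 vs 19: take 14 from left. Merged: [4, 7, 8, 14]
Compare 15 vs 19: take 15 from left. Merged: [4, 7, 8, 14, 15]
Compare 19 vs 19: take 19 from left. Merged: [4, 7, 8, 14, 15, 19]
Append remaining from right: [19, 19]. Merged: [4, 7, 8, 14, 15, 19, 19, 19]

Final merged array: [4, 7, 8, 14, 15, 19, 19, 19]
Total comparisons: 6

The merged array is [4, 7, 8, 14, 15, 19, 19, 19], requiring 6 comparisons. The merge step runs in O(n) time where n is the total number of elements.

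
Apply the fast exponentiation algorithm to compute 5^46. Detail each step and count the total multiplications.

Computing 5^46 by squaring (build up from 5^1; each line after the first costs one multiplication):

5^1 = 5
5^2 = (5^1)^2 = 5^2 = 25
5^4 = (5^2)^2 = 25^2 = 625
5^5 = 5 * 5^4 = 5 * 625 = 3125
5^10 = (5^5)^2 = 3125^2 = 9765625
5^11 = 5 * 5^10 = 5 * 9765625 = 48828125
5^22 = (5^11)^2 = 48828125^2 = 2384185791015625
5^23 = 5 * 5^22 = 5 * 2384185791015625 = 11920928955078125
5^46 = (5^23)^2 = 11920928955078125^2 = 142108547152020037174224853515625

Result: 142108547152020037174224853515625
Multiplications needed: 8 (8 lines after 5^1)

5^46 = 142108547152020037174224853515625. Using exponentiation by squaring, this requires 8 multiplications. The key idea: if the exponent is even, square the half-power; if odd, multiply by the base once.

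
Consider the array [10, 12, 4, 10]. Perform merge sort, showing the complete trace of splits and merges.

Merge sort trace:

Split: [10, 12, 4, 10] -> [10, 12] and [4, 10]
  Split: [10, 12] -> [10] and [12]
  Merge: [10] + [12] -> [10, 12]
  Split: [4, 10] -> [4] and [10]
  Merge: [4] + [10] -> [4, 10]
Merge: [10, 12] + [4, 10] -> [4, 10, 10, 12]

Final sorted array: [4, 10, 10, 12]

The merge sort proceeds by recursively splitting the array and merging sorted halves.
After all merges, the sorted array is [4, 10, 10, 12].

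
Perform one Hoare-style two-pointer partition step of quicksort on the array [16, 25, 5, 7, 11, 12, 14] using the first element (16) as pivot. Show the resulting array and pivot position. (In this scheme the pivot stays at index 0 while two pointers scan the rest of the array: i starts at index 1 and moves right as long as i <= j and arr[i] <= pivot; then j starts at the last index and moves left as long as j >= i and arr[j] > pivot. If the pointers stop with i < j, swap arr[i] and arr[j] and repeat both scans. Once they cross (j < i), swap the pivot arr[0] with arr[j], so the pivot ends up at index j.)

Hoare-style two-pointer partition with pivot = 16:

Initial array: [16, 25, 5, 7, 11, 12, 14]

Pointers start at i = 1, j = 6.
i stops at index 1 (arr[1]=25 > 16), j stops at index 6 (arr[6]=14 <= 16): swap arr[1] and arr[6], array becomes [16, 14, 5, 7, 11, 12, 25]
i ends at 6, j ends at 5: the pointers have crossed (j < i), so scanning stops.

Swap pivot arr[0] with arr[5] to place pivot at position 5: [12, 14, 5, 7, 11, 16, 25]
Pivot position: 5

After partitioning with pivot 16, the array becomes [12, 14, 5, 7, 11, 16, 25]. The pivot is placed at index 5. All elements to the left of the pivot are <= 16, and all elements to the right are > 16.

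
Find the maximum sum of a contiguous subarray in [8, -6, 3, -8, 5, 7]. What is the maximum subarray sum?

Using Kadane's algorithm on [8, -6, 3, -8, 5, 7]:

Scanning through the array:
Position 1 (value -6): max_ending_here = 2, max_so_far = 8
Position 2 (value 3): max_ending_here = 5, max_so_far = 8
Position 3 (value -8): max_ending_here = -3, max_so_far = 8
Position 4 (value 5): max_ending_here = 5, max_so_far = 8
Position 5 (value 7): max_ending_here = 12, max_so_far = 12

Maximum subarray: [5, 7]
Maximum sum: 12

The maximum subarray is [5, 7] with sum 12. This subarray runs from index 4 to index 5.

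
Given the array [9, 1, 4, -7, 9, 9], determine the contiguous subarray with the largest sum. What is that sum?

Using Kadane's algorithm on [9, 1, 4, -7, 9, 9]:

Scanning through the array:
Position 1 (value 1): max_ending_here = 10, max_so_far = 10
Position 2 (value 4): max_ending_here = 14, max_so_far = 14
Position 3 (value -7): max_ending_here = 7, max_so_far = 14
Position 4 (value 9): max_ending_here = 16, max_so_far = 16
Position 5 (value 9): max_ending_here = 25, max_so_far = 25

Maximum subarray: [9, 1, 4, -7, 9, 9]
Maximum sum: 25

The maximum subarray is [9, 1, 4, -7, 9, 9] with sum 25. This subarray runs from index 0 to index 5.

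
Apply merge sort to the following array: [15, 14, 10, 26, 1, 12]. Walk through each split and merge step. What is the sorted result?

Merge sort trace:

Split: [15, 14, 10, 26, 1, 12] -> [15, 14, 10] and [26, 1, 12]
  Split: [15, 14, 10] -> [15] and [14, 10]
    Split: [14, 10] -> [14] and [10]
    Merge: [14] + [10] -> [10, 14]
  Merge: [15] + [10, 14] -> [10, 14, 15]
  Split: [26, 1, 12] -> [26] and [1, 12]
    Split: [1, 12] -> [1] and [12]
    Merge: [1] + [12] -> [1, 12]
  Merge: [26] + [1, 12] -> [1, 12, 26]
Merge: [10, 14, 15] + [1, 12, 26] -> [1, 10, 12, 14, 15, 26]

Final sorted array: [1, 10, 12, 14, 15, 26]

The merge sort proceeds by recursively splitting the array and merging sorted halves.
After all merges, the sorted array is [1, 10, 12, 14, 15, 26].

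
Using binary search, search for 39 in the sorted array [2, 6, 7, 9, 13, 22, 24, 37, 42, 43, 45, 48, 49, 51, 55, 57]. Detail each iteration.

Binary search for 39 in [2, 6, 7, 9, 13, 22, 24, 37, 42, 43, 45, 48, 49, 51, 55, 57]:

lo=0, hi=15, mid=7, arr[mid]=37 -> 37 < 39, search right half
lo=8, hi=15, mid=11, arr[mid]=48 -> 48 > 39, search left half
lo=8, hi=10, mid=9, arr[mid]=43 -> 43 > 39, search left half
lo=8, hi=8, mid=8, arr[mid]=42 -> 42 > 39, search left half
lo=8 > hi=7, target 39 not found

Binary search determines that 39 is not in the array after 4 comparisons. The search space was exhausted without finding the target.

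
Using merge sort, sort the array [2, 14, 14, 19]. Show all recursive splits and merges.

Merge sort trace:

Split: [2, 14, 14, 19] -> [2, 14] and [14, 19]
  Split: [2, 14] -> [2] and [14]
  Merge: [2] + [14] -> [2, 14]
  Split: [14, 19] -> [14] and [19]
  Merge: [14] + [19] -> [14, 19]
Merge: [2, 14] + [14, 19] -> [2, 14, 14, 19]

Final sorted array: [2, 14, 14, 19]

The merge sort proceeds by recursively splitting the array and merging sorted halves.
After all merges, the sorted array is [2, 14, 14, 19].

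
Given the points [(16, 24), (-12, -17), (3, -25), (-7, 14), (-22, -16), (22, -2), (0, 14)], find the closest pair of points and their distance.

Computing all pairwise distances among 7 points:

d((16, 24), (-12, -17)) = 49.6488
d((16, 24), (3, -25)) = 50.6952
d((16, 24), (-7, 14)) = 25.0799
d((16, 24), (-22, -16)) = 55.1725
d((16, 24), (22, -2)) = 26.6833
d((16, 24), (0, 14)) = 18.868
d((-12, -17), (3, -25)) = 17.0
d((-12, -17), (-7, 14)) = 31.4006
d((-12, -17), (-22, -16)) = 10.0499
d((-12, -17), (22, -2)) = 37.1618
d((-12, -17), (0, 14)) = 33.2415
d((3, -25), (-7, 14)) = 40.2616
d((3, -25), (-22, -16)) = 26.5707
d((3, -25), (22, -2)) = 29.8329
d((3, -25), (0, 14)) = 39.1152
d((-7, 14), (-22, -16)) = 33.541
d((-7, 14), (22, -2)) = 33.121
d((-7, 14), (0, 14)) = 7.0 <-- minimum
d((-22, -16), (22, -2)) = 46.1736
d((-22, -16), (0, 14)) = 37.2022
d((22, -2), (0, 14)) = 27.2029

Closest pair: (-7, 14) and (0, 14) with distance 7.0

The closest pair is (-7, 14) and (0, 14) with Euclidean distance 7.0. For 7 points, brute-force pairwise comparison is shown above. For large n, the divide-and-conquer algorithm (sort by x, recurse on halves, check the dividing strip) achieves O(n log n).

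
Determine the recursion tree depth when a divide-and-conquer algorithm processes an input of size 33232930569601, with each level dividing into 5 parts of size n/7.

For divide and conquer with division factor 7:

Problem sizes at each level:
Level 0: 33232930569601
Level 1: 4747561509943
Level 2: 678223072849
Level 3: 96889010407
Level 4: 13841287201
Level 5: 1977326743
Level 6: 282475249
Level 7: 40353607
Level 8: 5764801
Level 9: 823543
Level 10: 117649
Level 11: 16807
Level 12: 2401
Level 13: 343
Level 14: 49
Level 15: 7
Level 16: 1

The root is level 0 and the size-1 base case is level 16 (the tree spans levels 0 through 16, i.e. 17 levels counting the root), so the depth is the number of divisions: log_7(33232930569601) = 16

The recursion tree depth is log_7(33232930569601) = 16. At each level, the problem size is divided by 7, so it takes 16 divisions to reduce to a base case of size 1. The algorithm makes 5 recursive calls at each level.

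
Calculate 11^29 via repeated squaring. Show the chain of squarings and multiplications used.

Computing 11^29 by squaring (build up from 11^1; each line after the first costs one multiplication):

11^1 = 11
11^2 = (11^1)^2 = 11^2 = 121
11^3 = 11 * 11^2 = 11 * 121 = 1331
11^6 = (11^3)^2 = 1331^2 = 1771561
11^7 = 11 * 11^6 = 11 * 1771561 = 19487171
11^14 = (11^7)^2 = 19487171^2 = 379749833583241
11^28 = (11^14)^2 = 379749833583241^2 = 144209936106499234037676064081
11^29 = 11 * 11^28 = 11 * 144209936106499234037676064081 = 1586309297171491574414436704891

Result: 1586309297171491574414436704891
Multiplications needed: 7 (7 lines after 11^1)

11^29 = 1586309297171491574414436704891. Using exponentiation by squaring, this requires 7 multiplications. The key idea: if the exponent is even, square the half-power; if odd, multiply by the base once.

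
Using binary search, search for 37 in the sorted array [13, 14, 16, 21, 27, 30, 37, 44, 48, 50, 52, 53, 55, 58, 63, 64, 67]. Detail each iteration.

Binary search for 37 in [13, 14, 16, 21, 27, 30, 37, 44, 48, 50, 52, 53, 55, 58, 63, 64, 67]:

lo=0, hi=16, mid=8, arr[mid]=48 -> 48 > 37, search left half
lo=0, hi=7, mid=3, arr[mid]=21 -> 21 < 37, search right half
lo=4, hi=7, mid=5, arr[mid]=30 -> 30 < 37, search right half
lo=6, hi=7, mid=6, arr[mid]=37 -> Found target at index 6!

Binary search finds 37 at index 6 after 4 comparisons. The search repeatedly halves the search space by comparing with the middle element.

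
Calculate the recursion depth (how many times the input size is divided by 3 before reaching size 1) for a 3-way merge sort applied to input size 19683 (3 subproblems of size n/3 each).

For divide and conquer with division factor 3:

Problem sizes at each level:
Level 0: 19683
Level 1: 6561
Level 2: 2187
Level 3: 729
Level 4: 243
Level 5: 81
Level 6: 27
Level 7: 9
Level 8: 3
Level 9: 1

The root is level 0 and the size-1 base case is level 9 (the tree spans levels 0 through 9, i.e. 10 levels counting the root), so the depth is the number of divisions: log_3(19683) = 9

The recursion tree depth is log_3(19683) = 9. At each level, the problem size is divided by 3, so it takes 9 divisions to reduce to a base case of size 1. The algorithm makes 3 recursive calls at each level.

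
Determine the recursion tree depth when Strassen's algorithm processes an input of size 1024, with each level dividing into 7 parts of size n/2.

For divide and conquer with division factor 2:

Problem sizes at each level:
Level 0: 1024
Level 1: 512
Level 2: 256
Level 3: 128
Level 4: 64
Level 5: 32
Level 6: 16
Level 7: 8
Level 8: 4
Level 9: 2
Level 10: 1

The root is level 0 and the size-1 base case is level 10 (the tree spans levels 0 through 10, i.e. 11 levels counting the root), so the depth is the number of divisions: log_2(1024) = 10

The recursion tree depth is log_2(1024) = 10. At each level, the problem size is divided by 2, so it takes 10 divisions to reduce to a base case of size 1. The algorithm makes 7 recursive calls at each level.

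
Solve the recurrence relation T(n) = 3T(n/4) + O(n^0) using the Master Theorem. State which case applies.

Master Theorem for T(n) = 3T(n/4) + O(n^0):

a = 3, b = 4, c = 0
log_b(a) = log_4(3) = 0.7925

Case 1: c = 0 < log_4(3) = 0.7925
T(n) = O(n^(log_4 3))

For T(n) = 3T(n/4) + O(n^0): log_4(3) = 0.7925. This is Case 1 of the Master Theorem (c < log_b(a), work dominated by leaves), giving O(n^(log_4 3)).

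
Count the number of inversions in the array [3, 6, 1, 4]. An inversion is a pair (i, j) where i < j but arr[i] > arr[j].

Finding inversions in [3, 6, 1, 4]:

(0, 2): arr[0]=3 > arr[2]=1
(1, 2): arr[1]=6 > arr[2]=1
(1, 3): arr[1]=6 > arr[3]=4

Total inversions: 3

The array has 3 inversion(s): (0,2), (1,2), (1,3). Each pair (i,j) satisfies i < j and arr[i] > arr[j].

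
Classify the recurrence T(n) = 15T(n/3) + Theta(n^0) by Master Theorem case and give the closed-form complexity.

Master Theorem for T(n) = 15T(n/3) + O(n^0):

a = 15, b = 3, c = 0
log_b(a) = log_3(15) = 2.4650

Case 1: c = 0 < log_3(15) = 2.4650
T(n) = O(n^(log_3 15))

For T(n) = 15T(n/3) + O(n^0): log_3(15) = 2.4650. This is Case 1 of the Master Theorem (c < log_b(a), work dominated by leaves), giving O(n^(log_3 15)).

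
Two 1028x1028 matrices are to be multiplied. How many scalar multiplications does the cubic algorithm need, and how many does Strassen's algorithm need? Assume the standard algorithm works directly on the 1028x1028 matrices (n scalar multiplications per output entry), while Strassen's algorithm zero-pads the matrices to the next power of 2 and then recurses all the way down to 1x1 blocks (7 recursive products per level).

Matrix multiplication for 1028x1028 matrices:

Strassen's algorithm requires power-of-2 dimensions. Pad 1028x1028 to 2048x2048 (next power of 2).

Standard algorithm: 1028^3 = 1086373952 multiplications
Strassen's algorithm: 7^(log2(2048)) = 7^11 = 1977326743 multiplications
Difference: 1086373952 - 1977326743 = -890952791 (Strassen uses MORE here due to padding overhead — for small or just-over-power-of-2 n, padding can outweigh the per-level savings)

Standard: 1086373952 multiplications (1028^3). Strassen: 1977326743 multiplications (7^11, after padding to 2048x2048). Strassen reduces 8 recursive multiplications to 7 at each level.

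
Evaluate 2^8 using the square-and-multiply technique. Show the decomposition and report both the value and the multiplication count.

Computing 2^8 by squaring (build up from 2^1; each line after the first costs one multiplication):

2^1 = 2
2^2 = (2^1)^2 = 2^2 = 4
2^4 = (2^2)^2 = 4^2 = 16
2^8 = (2^4)^2 = 16^2 = 256

Result: 256
Multiplications needed: 3 (3 lines after 2^1)

2^8 = 256. Using exponentiation by squaring, this requires 3 multiplications. The key idea: if the exponent is even, square the half-power; if odd, multiply by the base once.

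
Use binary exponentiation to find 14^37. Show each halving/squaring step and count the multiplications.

Computing 14^37 by squaring (build up from 14^1; each line after the first costs one multiplication):

14^1 = 14
14^2 = (14^1)^2 = 14^2 = 196
14^4 = (14^2)^2 = 196^2 = 38416
14^8 = (14^4)^2 = 38416^2 = 1475789056
14^9 = 14 * 14^8 = 14 * 1475789056 = 20661046784
14^18 = (14^9)^2 = 20661046784^2 = 426878854210636742656
14^36 = (14^18)^2 = 426878854210636742656^2 = 182225556172186058674940229804729969934336
14^37 = 14 * 14^36 = 14 * 182225556172186058674940229804729969934336 = 2551157786410604821449163217266219579080704

Result: 2551157786410604821449163217266219579080704
Multiplications needed: 7 (7 lines after 14^1)

14^37 = 2551157786410604821449163217266219579080704. Using exponentiation by squaring, this requires 7 multiplications. The key idea: if the exponent is even, square the half-power; if odd, multiply by the base once.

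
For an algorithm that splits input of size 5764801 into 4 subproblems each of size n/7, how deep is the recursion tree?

For divide and conquer with division factor 7:

Problem sizes at each level:
Level 0: 5764801
Level 1: 823543
Level 2: 117649
Level 3: 16807
Level 4: 2401
Level 5: 343
Level 6: 49
Level 7: 7
Level 8: 1

The root is level 0 and the size-1 base case is level 8 (the tree spans levels 0 through 8, i.e. 9 levels counting the root), so the depth is the number of divisions: log_7(5764801) = 8

The recursion tree depth is log_7(5764801) = 8. At each level, the problem size is divided by 7, so it takes 8 divisions to reduce to a base case of size 1. The algorithm makes 4 recursive calls at each level.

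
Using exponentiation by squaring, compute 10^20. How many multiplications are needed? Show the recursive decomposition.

Computing 10^20 by squaring (build up from 10^1; each line after the first costs one multiplication):

10^1 = 10
10^2 = (10^1)^2 = 10^2 = 100
10^4 = (10^2)^2 = 100^2 = 10000
10^5 = 10 * 10^4 = 10 * 10000 = 100000
10^10 = (10^5)^2 = 100000^2 = 10000000000
10^20 = (10^10)^2 = 10000000000^2 = 100000000000000000000

Result: 100000000000000000000
Multiplications needed: 5 (5 lines after 10^1)

10^20 = 100000000000000000000. Using exponentiation by squaring, this requires 5 multiplications. The key idea: if the exponent is even, square the half-power; if odd, multiply by the base once.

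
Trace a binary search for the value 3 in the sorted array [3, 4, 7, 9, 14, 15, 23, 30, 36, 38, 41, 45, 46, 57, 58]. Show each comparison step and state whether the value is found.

Binary search for 3 in [3, 4, 7, 9, 14, 15, 23, 30, 36, 38, 41, 45, 46, 57, 58]:

lo=0, hi=14, mid=7, arr[mid]=30 -> 30 > 3, search left half
lo=0, hi=6, mid=3, arr[mid]=9 -> 9 > 3, search left half
lo=0, hi=2, mid=1, arr[mid]=4 -> 4 > 3, search left half
lo=0, hi=0, mid=0, arr[mid]=3 -> Found target at index 0!

Binary search finds 3 at index 0 after 4 comparisons. The search repeatedly halves the search space by comparing with the middle element.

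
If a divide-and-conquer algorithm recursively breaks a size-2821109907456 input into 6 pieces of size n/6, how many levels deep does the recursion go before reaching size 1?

For divide and conquer with division factor 6:

Problem sizes at each level:
Level 0: 2821109907456
Level 1: 470184984576
Level 2: 78364164096
Level 3: 13060694016
Level 4: 2176782336
Level 5: 362797056
Level 6: 60466176
Level 7: 10077696
Level 8: 1679616
Level 9: 279936
Level 10: 46656
Level 11: 7776
Level 12: 1296
Level 13: 216
Level 14: 36
Level 15: 6
Level 16: 1

The root is level 0 and the size-1 base case is level 16 (the tree spans levels 0 through 16, i.e. 17 levels counting the root), so the depth is the number of divisions: log_6(2821109907456) = 16

The recursion tree depth is log_6(2821109907456) = 16. At each level, the problem size is divided by 6, so it takes 16 divisions to reduce to a base case of size 1. The algorithm makes 6 recursive calls at each level.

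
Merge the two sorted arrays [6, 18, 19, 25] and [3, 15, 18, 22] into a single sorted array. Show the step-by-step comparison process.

Merging process:

Compare 6 vs 3: take 3 from right. Merged: [3]
Compare 6 vs 15: take 6 from left. Merged: [3, 6]
Compare 18 vs 15: take 15 from right. Merged: [3, 6, 15]
Compare 18 vs 18: take 18 from left. Merged: [3, 6, 15, 18]
Compare 19 vs 18: take 18 from right. Merged: [3, 6, 15, 18, 18]
Compare 19 vs 22: take 19 from left. Merged: [3, 6, 15, 18, 18, 19]
Compare 25 vs 22: take 22 from right. Merged: [3, 6, 15, 18, 18, 19, 22]
Append remaining from left: [25]. Merged: [3, 6, 15, 18, 18, 19, 22, 25]

Final merged array: [3, 6, 15, 18, 18, 19, 22, 25]
Total comparisons: 7

The merged array is [3, 6, 15, 18, 18, 19, 22, 25], requiring 7 comparisons. The merge step runs in O(n) time where n is the total number of elements.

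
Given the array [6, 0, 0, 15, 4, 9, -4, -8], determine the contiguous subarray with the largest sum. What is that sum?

Using Kadane's algorithm on [6, 0, 0, 15, 4, 9, -4, -8]:

Scanning through the array:
Position 1 (value 0): max_ending_here = 6, max_so_far = 6
Position 2 (value 0): max_ending_here = 6, max_so_far = 6
Position 3 (value 15): max_ending_here = 21, max_so_far = 21
Position 4 (value 4): max_ending_here = 25, max_so_far = 25
Position 5 (value 9): max_ending_here = 34, max_so_far = 34
Position 6 (value -4): max_ending_here = 30, max_so_far = 34
Position 7 (value -8): max_ending_here = 22, max_so_far = 34

Maximum subarray: [6, 0, 0, 15, 4, 9]
Maximum sum: 34

The maximum subarray is [6, 0, 0, 15, 4, 9] with sum 34. This subarray runs from index 0 to index 5.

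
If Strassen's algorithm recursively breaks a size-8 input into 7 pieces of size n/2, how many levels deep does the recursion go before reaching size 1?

For divide and conquer with division factor 2:

Problem sizes at each level:
Level 0: 8
Level 1: 4
Level 2: 2
Level 3: 1

The root is level 0 and the size-1 base case is level 3 (the tree spans levels 0 through 3, i.e. 4 levels counting the root), so the depth is the number of divisions: log_2(8) = 3

The recursion tree depth is log_2(8) = 3. At each level, the problem size is divided by 2, so it takes 3 divisions to reduce to a base case of size 1. The algorithm makes 7 recursive calls at each level.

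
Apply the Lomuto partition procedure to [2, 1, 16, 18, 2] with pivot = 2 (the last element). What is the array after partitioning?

Lomuto partition with pivot = 2:

Initial array: [2, 1, 16, 18, 2]

arr[0]=2 <= 2: swap with position 0, array becomes [2, 1, 16, 18, 2]
arr[1]=1 <= 2: swap with position 1, array becomes [2, 1, 16, 18, 2]
arr[2]=16 > 2: no swap
arr[3]=18 > 2: no swap

Place pivot at position 2: [2, 1, 2, 18, 16]
Pivot position: 2

After partitioning with pivot 2, the array becomes [2, 1, 2, 18, 16]. The pivot is placed at index 2. All elements to the left of the pivot are <= 2, and all elements to the right are > 2.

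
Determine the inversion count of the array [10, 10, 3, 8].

Finding inversions in [10, 10, 3, 8]:

(0, 2): arr[0]=10 > arr[2]=3
(0, 3): arr[0]=10 > arr[3]=8
(1, 2): arr[1]=10 > arr[2]=3
(1, 3): arr[1]=10 > arr[3]=8

Total inversions: 4

The array has 4 inversion(s): (0,2), (0,3), (1,2), (1,3). Each pair (i,j) satisfies i < j and arr[i] > arr[j].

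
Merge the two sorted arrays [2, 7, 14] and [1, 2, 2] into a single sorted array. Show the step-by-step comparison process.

Merging process:

Compare 2 vs 1: take 1 from right. Merged: [1]
Compare 2 vs 2: take 2 from left. Merged: [1, 2]
Compare 7 vs 2: take 2 from right. Merged: [1, 2, 2]
Compare 7 vs 2: take 2 from right. Merged: [1, 2, 2, 2]
Append remaining from left: [7, 14]. Merged: [1, 2, 2, 2, 7, 14]

Final merged array: [1, 2, 2, 2, 7, 14]
Total comparisons: 4

The merged array is [1, 2, 2, 2, 7, 14], requiring 4 comparisons. The merge step runs in O(n) time where n is the total number of elements.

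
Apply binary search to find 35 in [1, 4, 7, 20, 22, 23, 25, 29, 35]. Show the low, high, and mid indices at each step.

Binary search for 35 in [1, 4, 7, 20, 22, 23, 25, 29, 35]:

lo=0, hi=8, mid=4, arr[mid]=22 -> 22 < 35, search right half
lo=5, hi=8, mid=6, arr[mid]=25 -> 25 < 35, search right half
lo=7, hi=8, mid=7, arr[mid]=29 -> 29 < 35, search right half
lo=8, hi=8, mid=8, arr[mid]=35 -> Found target at index 8!

Binary search finds 35 at index 8 after 4 comparisons. The search repeatedly halves the search space by comparing with the middle element.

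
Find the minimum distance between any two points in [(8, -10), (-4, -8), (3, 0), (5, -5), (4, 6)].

Computing all pairwise distances among 5 points:

d((8, -10), (-4, -8)) = 12.1655
d((8, -10), (3, 0)) = 11.1803
d((8, -10), (5, -5)) = 5.831
d((8, -10), (4, 6)) = 16.4924
d((-4, -8), (3, 0)) = 10.6301
d((-4, -8), (5, -5)) = 9.4868
d((-4, -8), (4, 6)) = 16.1245
d((3, 0), (5, -5)) = 5.3852 <-- minimum
d((3, 0), (4, 6)) = 6.0828
d((5, -5), (4, 6)) = 11.0454

Closest pair: (3, 0) and (5, -5) with distance 5.3852

The closest pair is (3, 0) and (5, -5) with Euclidean distance 5.3852. For 5 points, brute-force pairwise comparison is shown above. For large n, the divide-and-conquer algorithm (sort by x, recurse on halves, check the dividing strip) achieves O(n log n).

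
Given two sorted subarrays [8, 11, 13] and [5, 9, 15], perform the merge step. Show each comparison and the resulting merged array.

Merging process:

Compare 8 vs 5: take 5 from right. Merged: [5]
Compare 8 vs 9: take 8 from left. Merged: [5, 8]
Compare 11 vs 9: take 9 from right. Merged: [5, 8, 9]
Compare 11 vs 15: take 11 from left. Merged: [5, 8, 9, 11]
Compare 13 vs 15: take 13 from left. Merged: [5, 8, 9, 11, 13]
Append remaining from right: [15]. Merged: [5, 8, 9, 11, 13, 15]

Final merged array: [5, 8, 9, 11, 13, 15]
Total comparisons: 5

The merged array is [5, 8, 9, 11, 13, 15], requiring 5 comparisons. The merge step runs in O(n) time where n is the total number of elements.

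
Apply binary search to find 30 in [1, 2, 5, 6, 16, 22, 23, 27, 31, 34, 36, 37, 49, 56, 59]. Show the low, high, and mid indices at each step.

Binary search for 30 in [1, 2, 5, 6, 16, 22, 23, 27, 31, 34, 36, 37, 49, 56, 59]:

lo=0, hi=14, mid=7, arr[mid]=27 -> 27 < 30, search right half
lo=8, hi=14, mid=11, arr[mid]=37 -> 37 > 30, search left half
lo=8, hi=10, mid=9, arr[mid]=34 -> 34 > 30, search left half
lo=8, hi=8, mid=8, arr[mid]=31 -> 31 > 30, search left half
lo=8 > hi=7, target 30 not found

Binary search determines that 30 is not in the array after 4 comparisons. The search space was exhausted without finding the target.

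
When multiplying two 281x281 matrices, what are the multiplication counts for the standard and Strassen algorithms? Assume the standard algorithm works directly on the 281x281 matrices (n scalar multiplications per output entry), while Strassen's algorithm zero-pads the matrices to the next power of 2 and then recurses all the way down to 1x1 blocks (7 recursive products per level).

Matrix multiplication for 281x281 matrices:

Strassen's algorithm requires power-of-2 dimensions. Pad 281x281 to 512x512 (next power of 2).

Standard algorithm: 281^3 = 22188041 multiplications
Strassen's algorithm: 7^(log2(512)) = 7^9 = 40353607 multiplications
Difference: 22188041 - 40353607 = -18165566 (Strassen uses MORE here due to padding overhead — for small or just-over-power-of-2 n, padding can outweigh the per-level savings)

Standard: 22188041 multiplications (281^3). Strassen: 40353607 multiplications (7^9, after padding to 512x512). Strassen reduces 8 recursive multiplications to 7 at each level.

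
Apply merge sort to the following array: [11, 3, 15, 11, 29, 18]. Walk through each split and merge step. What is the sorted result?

Merge sort trace:

Split: [11, 3, 15, 11, 29, 18] -> [11, 3, 15] and [11, 29, 18]
  Split: [11, 3, 15] -> [11] and [3, 15]
    Split: [3, 15] -> [3] and [15]
    Merge: [3] + [15] -> [3, 15]
  Merge: [11] + [3, 15] -> [3, 11, 15]
  Split: [11, 29, 18] -> [11] and [29, 18]
    Split: [29, 18] -> [29] and [18]
    Merge: [29] + [18] -> [18, 29]
  Merge: [11] + [18, 29] -> [11, 18, 29]
Merge: [3, 11, 15] + [11, 18, 29] -> [3, 11, 11, 15, 18, 29]

Final sorted array: [3, 11, 11, 15, 18, 29]

The merge sort proceeds by recursively splitting the array and merging sorted halves.
After all merges, the sorted array is [3, 11, 11, 15, 18, 29].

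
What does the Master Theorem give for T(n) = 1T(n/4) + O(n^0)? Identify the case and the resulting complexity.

Master Theorem for T(n) = 1T(n/4) + O(n^0):

a = 1, b = 4, c = 0
log_b(a) = log_4(1) = 0.0000

Case 2: c = 0 = log_4(1) = 0.0000
T(n) = O(n^0 log n) = O(log n)

For T(n) = 1T(n/4) + O(n^0): log_4(1) = 0.0000. This is Case 2 of the Master Theorem (c = log_b(a), equal work at all levels), giving O(log n).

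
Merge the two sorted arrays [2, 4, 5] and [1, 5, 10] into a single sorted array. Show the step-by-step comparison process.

Merging process:

Compare 2 vs 1: take 1 from right. Merged: [1]
Compare 2 vs 5: take 2 from left. Merged: [1, 2]
Compare 4 vs 5: take 4 from left. Merged: [1, 2, 4]
Compare 5 vs 5: take 5 from left. Merged: [1, 2, 4, 5]
Append remaining from right: [5, 10]. Merged: [1, 2, 4, 5, 5, 10]

Final merged array: [1, 2, 4, 5, 5, 10]
Total comparisons: 4

The merged array is [1, 2, 4, 5, 5, 10], requiring 4 comparisons. The merge step runs in O(n) time where n is the total number of elements.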